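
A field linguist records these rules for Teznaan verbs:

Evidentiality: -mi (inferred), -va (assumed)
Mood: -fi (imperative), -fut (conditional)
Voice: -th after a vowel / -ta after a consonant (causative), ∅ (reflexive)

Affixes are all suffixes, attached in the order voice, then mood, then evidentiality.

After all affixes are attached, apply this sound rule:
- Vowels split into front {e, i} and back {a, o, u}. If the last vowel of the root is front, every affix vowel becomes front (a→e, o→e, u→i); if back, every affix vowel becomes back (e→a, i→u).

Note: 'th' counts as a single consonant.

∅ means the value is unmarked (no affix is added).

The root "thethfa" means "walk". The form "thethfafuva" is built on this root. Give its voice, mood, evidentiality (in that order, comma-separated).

reflexive, imperative, assumed

Segment: thethfa-fi-va.
voice: ∅ → reflexive.
mood: -fi → imperative.
evidentiality: -va → assumed.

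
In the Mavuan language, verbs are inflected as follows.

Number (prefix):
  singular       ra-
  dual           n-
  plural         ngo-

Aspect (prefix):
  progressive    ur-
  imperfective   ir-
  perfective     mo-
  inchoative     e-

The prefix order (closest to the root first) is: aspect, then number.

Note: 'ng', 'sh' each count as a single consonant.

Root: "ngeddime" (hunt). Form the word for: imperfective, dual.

nirngeddime

Attach aspect imperfective ir- → irngeddime.
Attach number dual n- → nirngeddime.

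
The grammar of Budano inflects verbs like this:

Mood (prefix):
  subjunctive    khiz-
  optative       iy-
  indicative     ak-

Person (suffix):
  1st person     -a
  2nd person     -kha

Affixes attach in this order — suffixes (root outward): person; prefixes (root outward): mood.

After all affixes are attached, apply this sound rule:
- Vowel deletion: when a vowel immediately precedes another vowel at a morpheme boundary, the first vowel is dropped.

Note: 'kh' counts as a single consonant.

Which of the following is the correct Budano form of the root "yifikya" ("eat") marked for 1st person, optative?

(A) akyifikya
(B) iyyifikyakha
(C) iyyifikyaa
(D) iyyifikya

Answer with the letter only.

Attach person 1st person -a → yifikyaa.
Attach mood optative iy- → iyyifikyaa.
Apply vowel deletion: iyyifikyaa → iyyifikya.
So the correct form is iyyifikya, option (D).
(A) akyifikya is wrong: it uses indicative instead of optative for mood.
(C) iyyifikyaa is wrong: it fails to apply the sound rule(s).
(B) iyyifikyakha is wrong: it uses 2nd person instead of 1st person for person.

D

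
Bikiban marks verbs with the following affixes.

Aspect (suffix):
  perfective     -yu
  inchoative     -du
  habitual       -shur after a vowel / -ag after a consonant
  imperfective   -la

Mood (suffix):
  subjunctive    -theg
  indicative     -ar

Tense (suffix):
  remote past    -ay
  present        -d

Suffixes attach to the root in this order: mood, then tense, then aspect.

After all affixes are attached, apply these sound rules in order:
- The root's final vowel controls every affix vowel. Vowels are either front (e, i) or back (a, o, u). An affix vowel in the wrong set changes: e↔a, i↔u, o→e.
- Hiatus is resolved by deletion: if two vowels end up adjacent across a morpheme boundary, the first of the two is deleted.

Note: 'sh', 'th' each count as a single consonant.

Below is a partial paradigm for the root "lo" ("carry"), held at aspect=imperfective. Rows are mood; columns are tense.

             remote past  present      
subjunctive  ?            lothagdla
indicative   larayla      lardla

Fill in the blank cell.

Attach mood subjunctive -theg → lotheg.
Attach tense remote past -ay → lothegay.
Attach aspect imperfective -la → lothegayla.
Apply vowel harmony: lothegayla → lothagayla.
Vowel deletion: no change.

lothagayla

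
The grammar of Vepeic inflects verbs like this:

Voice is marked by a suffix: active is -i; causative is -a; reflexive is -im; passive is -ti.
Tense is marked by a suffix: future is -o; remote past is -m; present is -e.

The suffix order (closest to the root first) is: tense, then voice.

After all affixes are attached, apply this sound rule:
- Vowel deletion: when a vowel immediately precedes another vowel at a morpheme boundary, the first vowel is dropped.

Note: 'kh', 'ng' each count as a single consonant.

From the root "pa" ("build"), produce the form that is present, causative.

Attach tense present -e → pae.
Attach voice causative -a → paea.
Apply vowel deletion: paea → pa.

pa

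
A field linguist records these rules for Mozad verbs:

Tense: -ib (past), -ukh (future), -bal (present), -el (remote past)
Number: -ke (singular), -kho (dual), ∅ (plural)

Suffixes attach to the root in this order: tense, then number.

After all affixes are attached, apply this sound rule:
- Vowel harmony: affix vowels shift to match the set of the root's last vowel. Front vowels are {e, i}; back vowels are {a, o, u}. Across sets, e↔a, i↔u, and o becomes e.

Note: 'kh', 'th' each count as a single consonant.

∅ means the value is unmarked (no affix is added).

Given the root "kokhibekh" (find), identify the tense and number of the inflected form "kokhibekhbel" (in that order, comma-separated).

present, plural

Segment: kokhibekh-bal.
tense: -bal → present.
number: ∅ → plural.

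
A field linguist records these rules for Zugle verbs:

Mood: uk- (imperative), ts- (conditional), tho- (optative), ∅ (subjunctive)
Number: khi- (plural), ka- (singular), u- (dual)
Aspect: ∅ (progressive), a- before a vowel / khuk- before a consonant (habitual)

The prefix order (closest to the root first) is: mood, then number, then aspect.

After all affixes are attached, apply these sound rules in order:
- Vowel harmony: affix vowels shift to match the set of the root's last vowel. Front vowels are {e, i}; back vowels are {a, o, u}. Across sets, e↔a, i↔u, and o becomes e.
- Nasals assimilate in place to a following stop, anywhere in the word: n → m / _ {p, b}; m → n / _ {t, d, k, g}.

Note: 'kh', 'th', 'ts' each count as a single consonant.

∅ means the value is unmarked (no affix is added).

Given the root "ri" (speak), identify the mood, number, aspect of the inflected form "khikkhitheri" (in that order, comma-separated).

optative, plural, habitual

Segment: khuk-khi-tho-ri.
mood: tho- → optative.
number: khi- → plural.
aspect: a/khuk- → habitual.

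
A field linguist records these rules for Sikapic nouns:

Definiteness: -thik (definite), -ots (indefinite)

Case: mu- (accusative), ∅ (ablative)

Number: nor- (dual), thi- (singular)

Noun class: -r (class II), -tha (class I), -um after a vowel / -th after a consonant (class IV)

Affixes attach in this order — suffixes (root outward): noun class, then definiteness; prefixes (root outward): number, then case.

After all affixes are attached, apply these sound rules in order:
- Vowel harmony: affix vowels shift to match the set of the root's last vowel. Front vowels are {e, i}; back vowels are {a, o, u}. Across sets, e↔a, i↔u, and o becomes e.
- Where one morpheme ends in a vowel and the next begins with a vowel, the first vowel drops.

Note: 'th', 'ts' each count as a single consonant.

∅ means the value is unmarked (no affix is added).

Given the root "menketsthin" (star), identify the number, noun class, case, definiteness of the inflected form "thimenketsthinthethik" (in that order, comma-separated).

singular, class I, ablative, definite

Segment: thi-menketsthin-tha-thik.
number: thi- → singular.
noun class: -tha → class I.
case: ∅ → ablative.
definiteness: -thik → definite.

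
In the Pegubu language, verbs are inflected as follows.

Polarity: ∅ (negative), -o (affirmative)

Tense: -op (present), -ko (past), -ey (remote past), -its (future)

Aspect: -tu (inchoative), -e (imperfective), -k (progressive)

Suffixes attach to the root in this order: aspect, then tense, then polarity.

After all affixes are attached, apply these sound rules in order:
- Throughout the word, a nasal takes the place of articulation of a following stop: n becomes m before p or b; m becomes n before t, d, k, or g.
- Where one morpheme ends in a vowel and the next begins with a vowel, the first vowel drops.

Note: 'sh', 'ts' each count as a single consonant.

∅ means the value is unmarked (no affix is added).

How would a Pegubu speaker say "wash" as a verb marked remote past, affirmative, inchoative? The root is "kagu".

Attach aspect inchoative -tu → kagutu.
Attach tense remote past -ey → kagutuey.
Attach polarity affirmative -o → kagutueyo.
Nasal assimilation: no change.
Apply vowel deletion: kagutueyo → kaguteyo.

kaguteyo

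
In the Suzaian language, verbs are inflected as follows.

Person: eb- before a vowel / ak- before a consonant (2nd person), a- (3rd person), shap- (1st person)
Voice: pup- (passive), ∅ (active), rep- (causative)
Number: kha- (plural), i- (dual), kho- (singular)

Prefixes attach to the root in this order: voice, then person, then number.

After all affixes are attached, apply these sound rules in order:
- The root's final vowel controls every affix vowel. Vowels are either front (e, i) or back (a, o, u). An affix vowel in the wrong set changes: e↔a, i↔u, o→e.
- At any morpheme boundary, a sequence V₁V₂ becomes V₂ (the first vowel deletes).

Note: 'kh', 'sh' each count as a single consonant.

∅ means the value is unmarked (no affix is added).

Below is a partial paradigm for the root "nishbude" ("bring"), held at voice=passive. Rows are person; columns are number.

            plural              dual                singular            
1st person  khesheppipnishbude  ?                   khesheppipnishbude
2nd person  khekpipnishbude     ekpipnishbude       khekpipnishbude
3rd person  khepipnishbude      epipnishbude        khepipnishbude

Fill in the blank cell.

isheppipnishbude

Attach voice passive pup- → pupnishbude.
Attach person 1st person shap- → shappupnishbude.
Attach number dual i- → ishappupnishbude.
Apply vowel harmony: ishappupnishbude → isheppipnishbude.
Vowel deletion: no change.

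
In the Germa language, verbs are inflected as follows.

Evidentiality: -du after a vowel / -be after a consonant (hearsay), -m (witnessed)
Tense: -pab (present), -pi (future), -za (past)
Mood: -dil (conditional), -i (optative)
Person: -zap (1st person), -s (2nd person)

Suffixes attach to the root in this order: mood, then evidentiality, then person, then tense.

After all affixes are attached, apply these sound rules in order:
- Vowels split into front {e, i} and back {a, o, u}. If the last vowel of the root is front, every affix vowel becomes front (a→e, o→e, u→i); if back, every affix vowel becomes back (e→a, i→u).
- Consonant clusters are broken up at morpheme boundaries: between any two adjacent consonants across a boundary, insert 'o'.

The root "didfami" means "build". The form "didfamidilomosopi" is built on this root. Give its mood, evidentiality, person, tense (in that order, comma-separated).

conditional, witnessed, 2nd person, future

Segment: didfami-dil-m-s-pi.
mood: -dil → conditional.
evidentiality: -m → witnessed.
person: -s → 2nd person.
tense: -pi → future.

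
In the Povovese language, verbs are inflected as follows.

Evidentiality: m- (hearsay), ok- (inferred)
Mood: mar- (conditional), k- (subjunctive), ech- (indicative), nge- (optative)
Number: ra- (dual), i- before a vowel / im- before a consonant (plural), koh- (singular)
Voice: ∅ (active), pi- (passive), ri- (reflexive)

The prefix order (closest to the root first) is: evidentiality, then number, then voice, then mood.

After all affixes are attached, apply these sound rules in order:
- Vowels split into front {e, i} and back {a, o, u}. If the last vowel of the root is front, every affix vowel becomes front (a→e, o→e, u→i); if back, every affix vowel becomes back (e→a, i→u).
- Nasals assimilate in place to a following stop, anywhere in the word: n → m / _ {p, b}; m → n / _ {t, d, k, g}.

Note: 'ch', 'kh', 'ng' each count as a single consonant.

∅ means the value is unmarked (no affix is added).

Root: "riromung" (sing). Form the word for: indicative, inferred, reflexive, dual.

achruraokriromung

Attach evidentiality inferred ok- → okriromung.
Attach number dual ra- → raokriromung.
Attach voice reflexive ri- → riraokriromung.
Attach mood indicative ech- → echriraokriromung.
Apply vowel harmony: echriraokriromung → achruraokriromung.
Nasal assimilation: no change.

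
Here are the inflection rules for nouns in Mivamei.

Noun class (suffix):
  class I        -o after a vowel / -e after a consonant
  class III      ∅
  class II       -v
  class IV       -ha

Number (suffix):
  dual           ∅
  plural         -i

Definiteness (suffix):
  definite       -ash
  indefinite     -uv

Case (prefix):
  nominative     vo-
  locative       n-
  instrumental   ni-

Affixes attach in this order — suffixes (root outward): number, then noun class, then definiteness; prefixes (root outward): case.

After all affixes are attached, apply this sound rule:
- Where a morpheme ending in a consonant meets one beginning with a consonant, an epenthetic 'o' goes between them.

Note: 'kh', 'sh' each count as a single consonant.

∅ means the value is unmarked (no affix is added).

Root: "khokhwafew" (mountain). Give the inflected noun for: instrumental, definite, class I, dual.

nikhokhwafeweash

Attach case instrumental ni- → nikhokhwafew.
number = dual: zero marking, form stays nikhokhwafew.
Attach noun class class I -e (after consonant 'w') → nikhokhwafewe.
Attach definiteness definite -ash → nikhokhwafeweash.
Epenthesis: no change.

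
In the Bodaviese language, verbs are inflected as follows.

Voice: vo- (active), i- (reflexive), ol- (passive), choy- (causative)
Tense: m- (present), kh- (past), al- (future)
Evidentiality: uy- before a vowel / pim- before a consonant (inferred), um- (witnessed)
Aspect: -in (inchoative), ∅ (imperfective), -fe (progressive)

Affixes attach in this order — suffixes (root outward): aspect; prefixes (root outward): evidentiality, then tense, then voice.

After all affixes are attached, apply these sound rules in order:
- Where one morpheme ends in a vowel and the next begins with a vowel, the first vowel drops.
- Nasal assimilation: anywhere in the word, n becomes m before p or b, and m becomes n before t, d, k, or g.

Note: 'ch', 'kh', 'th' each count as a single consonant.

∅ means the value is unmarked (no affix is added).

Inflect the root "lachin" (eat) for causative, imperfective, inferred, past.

Attach evidentiality inferred pim- (before consonant 'l') → pimlachin.
Attach tense past kh- → khpimlachin.
Attach voice causative choy- → choykhpimlachin.
aspect = imperfective: zero marking, form stays choykhpimlachin.
Vowel deletion: no change.
Nasal assimilation: no change.

choykhpimlachin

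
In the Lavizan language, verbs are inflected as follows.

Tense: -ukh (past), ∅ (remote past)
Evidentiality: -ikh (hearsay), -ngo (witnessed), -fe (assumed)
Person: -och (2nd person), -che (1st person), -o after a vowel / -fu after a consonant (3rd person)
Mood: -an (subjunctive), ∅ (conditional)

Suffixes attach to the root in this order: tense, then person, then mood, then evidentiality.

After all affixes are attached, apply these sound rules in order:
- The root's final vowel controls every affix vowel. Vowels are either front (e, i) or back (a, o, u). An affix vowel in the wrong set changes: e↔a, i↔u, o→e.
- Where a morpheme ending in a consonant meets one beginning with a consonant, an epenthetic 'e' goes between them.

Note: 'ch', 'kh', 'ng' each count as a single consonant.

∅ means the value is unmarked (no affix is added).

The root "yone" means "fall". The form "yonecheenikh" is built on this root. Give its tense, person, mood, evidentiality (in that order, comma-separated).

Segment: yone-che-an-ikh.
tense: ∅ → remote past.
person: -che → 1st person.
mood: -an → subjunctive.
evidentiality: -ikh → hearsay.

remote past, 1st person, subjunctive, hearsay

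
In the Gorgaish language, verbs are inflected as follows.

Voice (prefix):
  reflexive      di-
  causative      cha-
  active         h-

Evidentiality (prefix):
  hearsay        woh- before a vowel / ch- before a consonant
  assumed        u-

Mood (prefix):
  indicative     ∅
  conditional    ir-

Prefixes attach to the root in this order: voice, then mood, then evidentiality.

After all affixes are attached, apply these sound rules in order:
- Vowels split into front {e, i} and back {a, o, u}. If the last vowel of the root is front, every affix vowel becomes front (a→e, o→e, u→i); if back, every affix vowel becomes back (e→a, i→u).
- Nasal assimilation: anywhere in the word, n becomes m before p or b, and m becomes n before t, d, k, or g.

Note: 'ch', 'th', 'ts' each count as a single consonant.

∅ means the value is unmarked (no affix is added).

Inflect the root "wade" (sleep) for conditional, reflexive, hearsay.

Attach voice reflexive di- → diwade.
Attach mood conditional ir- → irdiwade.
Attach evidentiality hearsay woh- (before vowel 'i') → wohirdiwade.
Apply vowel harmony: wohirdiwade → wehirdiwade.
Nasal assimilation: no change.

wehirdiwade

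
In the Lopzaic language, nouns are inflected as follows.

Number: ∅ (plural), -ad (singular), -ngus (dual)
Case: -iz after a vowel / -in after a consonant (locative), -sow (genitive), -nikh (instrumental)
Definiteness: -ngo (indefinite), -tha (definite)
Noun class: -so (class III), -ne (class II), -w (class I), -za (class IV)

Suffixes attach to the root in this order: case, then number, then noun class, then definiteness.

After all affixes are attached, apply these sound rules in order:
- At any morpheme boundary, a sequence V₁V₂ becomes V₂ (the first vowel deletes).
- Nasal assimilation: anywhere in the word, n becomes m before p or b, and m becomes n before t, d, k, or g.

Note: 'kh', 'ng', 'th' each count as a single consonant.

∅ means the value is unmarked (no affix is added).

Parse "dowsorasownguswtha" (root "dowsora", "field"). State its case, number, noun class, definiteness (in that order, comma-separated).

Segment: dowsora-sow-ngus-w-tha.
case: -sow → genitive.
number: -ngus → dual.
noun class: -w → class I.
definiteness: -tha → definite.

genitive, dual, class I, definite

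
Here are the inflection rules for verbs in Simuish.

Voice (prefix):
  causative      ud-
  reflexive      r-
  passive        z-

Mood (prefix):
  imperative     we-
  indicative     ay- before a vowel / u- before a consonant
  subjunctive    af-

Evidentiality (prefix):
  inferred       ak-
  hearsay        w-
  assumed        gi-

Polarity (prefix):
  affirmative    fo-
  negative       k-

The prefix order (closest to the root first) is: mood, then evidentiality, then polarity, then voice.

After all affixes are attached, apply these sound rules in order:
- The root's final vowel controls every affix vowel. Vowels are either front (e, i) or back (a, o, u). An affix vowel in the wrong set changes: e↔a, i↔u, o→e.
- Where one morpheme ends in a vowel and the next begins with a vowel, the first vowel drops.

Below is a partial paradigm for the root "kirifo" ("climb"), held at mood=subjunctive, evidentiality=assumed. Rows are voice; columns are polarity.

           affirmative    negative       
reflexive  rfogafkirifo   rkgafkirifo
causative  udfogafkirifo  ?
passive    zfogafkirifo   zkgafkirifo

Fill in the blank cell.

Attach mood subjunctive af- → afkirifo.
Attach evidentiality assumed gi- → giafkirifo.
Attach polarity negative k- → kgiafkirifo.
Attach voice causative ud- → udkgiafkirifo.
Apply vowel harmony: udkgiafkirifo → udkguafkirifo.
Apply vowel deletion: udkguafkirifo → udkgafkirifo.

udkgafkirifo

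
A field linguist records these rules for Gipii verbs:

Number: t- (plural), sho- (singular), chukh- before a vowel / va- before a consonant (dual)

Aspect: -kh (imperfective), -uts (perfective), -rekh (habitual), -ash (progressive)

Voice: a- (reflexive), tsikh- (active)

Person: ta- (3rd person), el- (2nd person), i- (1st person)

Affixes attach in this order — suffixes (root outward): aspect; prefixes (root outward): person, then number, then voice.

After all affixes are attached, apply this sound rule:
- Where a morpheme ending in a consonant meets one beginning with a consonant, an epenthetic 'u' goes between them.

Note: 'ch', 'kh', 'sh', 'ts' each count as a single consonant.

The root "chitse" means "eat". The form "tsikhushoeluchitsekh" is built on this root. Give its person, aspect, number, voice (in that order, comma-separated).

2nd person, imperfective, singular, active

Segment: tsikh-sho-el-chitse-kh.
person: el- → 2nd person.
aspect: -kh → imperfective.
number: sho- → singular.
voice: tsikh- → active.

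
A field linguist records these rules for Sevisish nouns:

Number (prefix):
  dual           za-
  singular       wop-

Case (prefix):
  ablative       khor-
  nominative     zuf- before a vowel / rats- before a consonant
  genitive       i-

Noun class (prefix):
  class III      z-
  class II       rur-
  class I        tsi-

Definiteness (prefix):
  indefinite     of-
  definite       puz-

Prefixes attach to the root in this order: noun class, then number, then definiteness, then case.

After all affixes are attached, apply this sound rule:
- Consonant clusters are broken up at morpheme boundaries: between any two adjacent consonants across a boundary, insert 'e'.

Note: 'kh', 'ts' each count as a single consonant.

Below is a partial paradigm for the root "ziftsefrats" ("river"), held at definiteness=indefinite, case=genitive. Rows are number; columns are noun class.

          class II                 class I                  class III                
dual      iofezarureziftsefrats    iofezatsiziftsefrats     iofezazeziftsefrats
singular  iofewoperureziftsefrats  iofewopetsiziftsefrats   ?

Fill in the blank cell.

Attach noun class class III z- → zziftsefrats.
Attach number singular wop- → wopzziftsefrats.
Attach definiteness indefinite of- → ofwopzziftsefrats.
Attach case genitive i- → iofwopzziftsefrats.
Apply epenthesis: iofwopzziftsefrats → iofewopezeziftsefrats.

iofewopezeziftsefrats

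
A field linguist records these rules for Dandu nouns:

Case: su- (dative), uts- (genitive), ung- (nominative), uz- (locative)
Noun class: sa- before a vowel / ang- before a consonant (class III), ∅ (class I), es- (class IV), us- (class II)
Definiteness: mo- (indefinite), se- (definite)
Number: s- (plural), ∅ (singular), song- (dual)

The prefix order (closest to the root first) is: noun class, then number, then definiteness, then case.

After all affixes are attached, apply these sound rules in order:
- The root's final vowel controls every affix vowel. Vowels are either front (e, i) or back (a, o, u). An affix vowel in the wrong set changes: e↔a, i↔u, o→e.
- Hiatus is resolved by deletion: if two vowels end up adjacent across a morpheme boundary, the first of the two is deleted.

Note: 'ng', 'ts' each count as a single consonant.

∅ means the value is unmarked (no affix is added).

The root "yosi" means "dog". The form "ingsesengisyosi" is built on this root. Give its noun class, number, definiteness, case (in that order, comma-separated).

Segment: ung-se-song-us-yosi.
noun class: us- → class II.
number: song- → dual.
definiteness: se- → definite.
case: ung- → nominative.

class II, dual, definite, nominative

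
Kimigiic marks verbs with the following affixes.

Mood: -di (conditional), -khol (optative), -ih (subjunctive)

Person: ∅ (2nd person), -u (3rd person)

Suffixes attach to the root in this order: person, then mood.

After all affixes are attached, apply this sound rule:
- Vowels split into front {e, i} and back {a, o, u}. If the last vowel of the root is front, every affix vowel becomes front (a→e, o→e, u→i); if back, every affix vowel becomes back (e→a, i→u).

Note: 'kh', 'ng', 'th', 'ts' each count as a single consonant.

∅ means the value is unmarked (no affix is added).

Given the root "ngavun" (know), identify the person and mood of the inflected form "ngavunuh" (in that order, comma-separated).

2nd person, subjunctive

Segment: ngavun-ih.
person: ∅ → 2nd person.
mood: -ih → subjunctive.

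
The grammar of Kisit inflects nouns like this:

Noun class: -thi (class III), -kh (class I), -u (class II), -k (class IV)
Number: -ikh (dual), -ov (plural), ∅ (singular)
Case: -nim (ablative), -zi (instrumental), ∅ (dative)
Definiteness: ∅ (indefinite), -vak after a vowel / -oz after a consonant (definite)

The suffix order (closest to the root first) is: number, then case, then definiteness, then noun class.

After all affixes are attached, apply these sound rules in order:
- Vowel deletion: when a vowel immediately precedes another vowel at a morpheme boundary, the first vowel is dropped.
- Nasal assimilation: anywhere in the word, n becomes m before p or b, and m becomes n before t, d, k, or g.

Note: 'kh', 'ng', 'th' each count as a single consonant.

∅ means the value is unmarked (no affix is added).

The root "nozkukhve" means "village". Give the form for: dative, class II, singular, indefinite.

nozkukhvu

number = singular: zero marking, form stays nozkukhve.
case = dative: zero marking, form stays nozkukhve.
definiteness = indefinite: zero marking, form stays nozkukhve.
Attach noun class class II -u → nozkukhveu.
Apply vowel deletion: nozkukhveu → nozkukhvu.
Nasal assimilation: no change.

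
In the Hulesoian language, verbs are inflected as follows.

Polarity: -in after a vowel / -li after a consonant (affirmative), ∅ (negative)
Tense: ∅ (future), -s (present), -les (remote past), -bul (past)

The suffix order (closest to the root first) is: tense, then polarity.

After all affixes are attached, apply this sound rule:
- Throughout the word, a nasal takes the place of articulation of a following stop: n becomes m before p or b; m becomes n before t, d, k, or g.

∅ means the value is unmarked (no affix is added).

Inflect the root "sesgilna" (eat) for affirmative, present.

sesgilnasli

Attach tense present -s → sesgilnas.
Attach polarity affirmative -li (after consonant 's') → sesgilnasli.
Nasal assimilation: no change.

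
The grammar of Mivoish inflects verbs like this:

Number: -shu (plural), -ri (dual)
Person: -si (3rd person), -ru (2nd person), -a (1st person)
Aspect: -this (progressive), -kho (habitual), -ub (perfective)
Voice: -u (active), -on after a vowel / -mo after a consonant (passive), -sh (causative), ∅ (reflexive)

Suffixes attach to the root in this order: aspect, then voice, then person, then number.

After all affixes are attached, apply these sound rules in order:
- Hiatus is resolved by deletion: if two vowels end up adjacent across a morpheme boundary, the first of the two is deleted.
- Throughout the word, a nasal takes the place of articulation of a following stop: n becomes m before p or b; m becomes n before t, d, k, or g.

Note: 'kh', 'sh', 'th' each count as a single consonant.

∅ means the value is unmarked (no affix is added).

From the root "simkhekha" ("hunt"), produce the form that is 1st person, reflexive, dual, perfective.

Attach aspect perfective -ub → simkhekhaub.
voice = reflexive: zero marking, form stays simkhekhaub.
Attach person 1st person -a → simkhekhauba.
Attach number dual -ri → simkhekhaubari.
Apply vowel deletion: simkhekhaubari → simkhekhubari.
Nasal assimilation: no change.

simkhekhubari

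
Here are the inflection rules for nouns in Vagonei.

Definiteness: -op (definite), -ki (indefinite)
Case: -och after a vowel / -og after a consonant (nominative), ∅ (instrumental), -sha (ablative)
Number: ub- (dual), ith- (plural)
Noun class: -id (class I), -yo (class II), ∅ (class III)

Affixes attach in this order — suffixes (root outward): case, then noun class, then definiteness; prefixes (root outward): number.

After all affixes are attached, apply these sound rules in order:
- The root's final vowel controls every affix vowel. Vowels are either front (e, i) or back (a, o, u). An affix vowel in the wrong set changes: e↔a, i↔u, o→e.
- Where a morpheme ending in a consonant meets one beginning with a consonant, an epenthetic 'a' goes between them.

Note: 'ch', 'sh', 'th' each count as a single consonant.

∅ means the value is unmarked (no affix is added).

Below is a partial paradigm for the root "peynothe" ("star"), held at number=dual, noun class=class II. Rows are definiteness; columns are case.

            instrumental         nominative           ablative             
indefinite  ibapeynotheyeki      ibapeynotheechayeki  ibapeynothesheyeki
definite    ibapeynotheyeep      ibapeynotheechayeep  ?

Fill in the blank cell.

Attach number dual ub- → ubpeynothe.
Attach case ablative -sha → ubpeynothesha.
Attach noun class class II -yo → ubpeynotheshayo.
Attach definiteness definite -op → ubpeynotheshayoop.
Apply vowel harmony: ubpeynotheshayoop → ibpeynothesheyeep.
Apply epenthesis: ibpeynothesheyeep → ibapeynothesheyeep.

ibapeynothesheyeep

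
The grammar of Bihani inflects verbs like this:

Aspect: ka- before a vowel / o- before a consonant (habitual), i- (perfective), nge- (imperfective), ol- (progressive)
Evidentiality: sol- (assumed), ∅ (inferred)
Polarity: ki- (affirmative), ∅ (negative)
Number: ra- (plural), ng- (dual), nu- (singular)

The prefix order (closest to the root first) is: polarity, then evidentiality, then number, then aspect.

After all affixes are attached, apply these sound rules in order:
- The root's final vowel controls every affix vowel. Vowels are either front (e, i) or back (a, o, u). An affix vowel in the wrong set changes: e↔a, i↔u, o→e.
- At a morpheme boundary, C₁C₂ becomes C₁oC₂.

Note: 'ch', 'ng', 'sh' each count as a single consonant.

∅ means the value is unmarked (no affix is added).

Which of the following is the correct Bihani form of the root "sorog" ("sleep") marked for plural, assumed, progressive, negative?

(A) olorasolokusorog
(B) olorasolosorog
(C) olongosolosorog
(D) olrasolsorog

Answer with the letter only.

B

polarity = negative: zero marking, form stays sorog.
Attach evidentiality assumed sol- → solsorog.
Attach number plural ra- → rasolsorog.
Attach aspect progressive ol- → olrasolsorog.
Vowel harmony: no change.
Apply epenthesis: olrasolsorog → olorasolosorog.
So the correct form is olorasolosorog, option (B).
(A) olorasolokusorog is wrong: it uses affirmative instead of negative for polarity.
(D) olrasolsorog is wrong: it fails to apply the sound rule(s).
(C) olongosolosorog is wrong: it uses dual instead of plural for number.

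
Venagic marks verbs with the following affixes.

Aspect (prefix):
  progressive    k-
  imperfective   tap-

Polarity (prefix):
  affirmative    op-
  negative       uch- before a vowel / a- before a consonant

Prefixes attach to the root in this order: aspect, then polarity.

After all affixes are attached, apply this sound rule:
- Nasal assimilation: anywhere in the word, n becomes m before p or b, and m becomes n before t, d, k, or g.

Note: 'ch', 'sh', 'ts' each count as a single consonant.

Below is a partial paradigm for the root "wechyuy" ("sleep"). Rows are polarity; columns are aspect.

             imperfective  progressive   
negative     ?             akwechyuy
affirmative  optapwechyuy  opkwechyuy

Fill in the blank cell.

atapwechyuy

Attach aspect imperfective tap- → tapwechyuy.
Attach polarity negative a- (before consonant 't') → atapwechyuy.
Nasal assimilation: no change.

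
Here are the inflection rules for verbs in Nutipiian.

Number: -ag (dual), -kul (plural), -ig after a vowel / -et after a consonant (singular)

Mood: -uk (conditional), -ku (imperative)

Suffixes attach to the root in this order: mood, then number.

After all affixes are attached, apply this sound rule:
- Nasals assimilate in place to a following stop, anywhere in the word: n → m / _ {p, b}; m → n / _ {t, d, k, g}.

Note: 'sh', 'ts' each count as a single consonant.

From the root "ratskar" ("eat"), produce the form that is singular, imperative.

ratskarkuig

Attach mood imperative -ku → ratskarku.
Attach number singular -ig (after vowel 'u') → ratskarkuig.
Nasal assimilation: no change.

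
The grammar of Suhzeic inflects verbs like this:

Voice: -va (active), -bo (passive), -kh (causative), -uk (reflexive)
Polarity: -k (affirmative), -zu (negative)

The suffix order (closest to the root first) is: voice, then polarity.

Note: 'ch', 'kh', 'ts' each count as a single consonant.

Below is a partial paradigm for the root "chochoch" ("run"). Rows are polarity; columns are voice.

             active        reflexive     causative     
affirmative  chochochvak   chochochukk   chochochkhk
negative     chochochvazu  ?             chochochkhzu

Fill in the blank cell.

chochochukzu

Attach voice reflexive -uk → chochochuk.
Attach polarity negative -zu → chochochukzu.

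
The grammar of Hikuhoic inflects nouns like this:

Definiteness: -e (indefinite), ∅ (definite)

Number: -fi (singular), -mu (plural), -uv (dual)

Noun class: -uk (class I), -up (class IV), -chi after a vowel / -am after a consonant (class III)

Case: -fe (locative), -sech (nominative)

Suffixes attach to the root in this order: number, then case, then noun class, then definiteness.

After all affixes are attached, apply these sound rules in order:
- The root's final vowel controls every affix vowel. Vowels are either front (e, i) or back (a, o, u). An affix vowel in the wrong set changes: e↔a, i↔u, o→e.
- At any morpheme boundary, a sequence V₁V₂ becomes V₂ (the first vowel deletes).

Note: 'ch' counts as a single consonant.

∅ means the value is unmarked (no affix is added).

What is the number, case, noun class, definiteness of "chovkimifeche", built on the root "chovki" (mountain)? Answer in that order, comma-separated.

Segment: chovki-mu-fe-chi-e.
number: -mu → plural.
case: -fe → locative.
noun class: -chi/am → class III.
definiteness: -e → indefinite.

plural, locative, class III, indefinite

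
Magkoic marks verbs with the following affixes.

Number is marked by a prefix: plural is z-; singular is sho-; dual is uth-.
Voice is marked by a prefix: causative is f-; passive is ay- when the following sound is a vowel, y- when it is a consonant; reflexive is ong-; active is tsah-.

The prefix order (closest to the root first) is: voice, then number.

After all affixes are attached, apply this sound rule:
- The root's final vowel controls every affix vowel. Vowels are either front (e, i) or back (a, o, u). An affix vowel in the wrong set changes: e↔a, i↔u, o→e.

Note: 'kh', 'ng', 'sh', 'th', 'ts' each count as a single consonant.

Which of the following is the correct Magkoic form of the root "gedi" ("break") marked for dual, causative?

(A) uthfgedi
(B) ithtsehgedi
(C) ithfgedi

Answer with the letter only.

C

Attach voice causative f- → fgedi.
Attach number dual uth- → uthfgedi.
Apply vowel harmony: uthfgedi → ithfgedi.
So the correct form is ithfgedi, option (C).
(A) uthfgedi is wrong: it fails to apply the sound rule(s).
(B) ithtsehgedi is wrong: it uses active instead of causative for voice.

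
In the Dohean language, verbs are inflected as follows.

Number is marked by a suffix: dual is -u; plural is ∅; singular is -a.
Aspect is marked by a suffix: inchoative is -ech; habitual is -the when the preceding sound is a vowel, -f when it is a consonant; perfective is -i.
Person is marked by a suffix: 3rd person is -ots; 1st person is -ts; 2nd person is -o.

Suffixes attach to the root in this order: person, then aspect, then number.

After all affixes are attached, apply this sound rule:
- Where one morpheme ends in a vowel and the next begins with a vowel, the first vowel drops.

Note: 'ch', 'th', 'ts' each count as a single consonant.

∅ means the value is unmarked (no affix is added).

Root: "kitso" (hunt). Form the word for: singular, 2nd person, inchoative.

Attach person 2nd person -o → kitsoo.
Attach aspect inchoative -ech → kitsooech.
Attach number singular -a → kitsooecha.
Apply vowel deletion: kitsooecha → kitsecha.

kitsecha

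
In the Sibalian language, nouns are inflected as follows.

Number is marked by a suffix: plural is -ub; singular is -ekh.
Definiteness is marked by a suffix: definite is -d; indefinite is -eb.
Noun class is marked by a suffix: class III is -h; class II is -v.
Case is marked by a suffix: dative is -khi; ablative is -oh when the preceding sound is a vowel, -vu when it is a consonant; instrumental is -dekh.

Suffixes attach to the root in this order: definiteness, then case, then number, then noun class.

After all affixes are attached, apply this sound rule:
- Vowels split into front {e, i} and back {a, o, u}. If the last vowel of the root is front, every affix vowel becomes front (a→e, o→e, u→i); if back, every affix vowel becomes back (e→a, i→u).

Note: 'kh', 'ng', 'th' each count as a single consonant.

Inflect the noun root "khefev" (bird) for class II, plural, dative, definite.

khefevdkhiibv

Attach definiteness definite -d → khefevd.
Attach case dative -khi → khefevdkhi.
Attach number plural -ub → khefevdkhiub.
Attach noun class class II -v → khefevdkhiubv.
Apply vowel harmony: khefevdkhiubv → khefevdkhiibv.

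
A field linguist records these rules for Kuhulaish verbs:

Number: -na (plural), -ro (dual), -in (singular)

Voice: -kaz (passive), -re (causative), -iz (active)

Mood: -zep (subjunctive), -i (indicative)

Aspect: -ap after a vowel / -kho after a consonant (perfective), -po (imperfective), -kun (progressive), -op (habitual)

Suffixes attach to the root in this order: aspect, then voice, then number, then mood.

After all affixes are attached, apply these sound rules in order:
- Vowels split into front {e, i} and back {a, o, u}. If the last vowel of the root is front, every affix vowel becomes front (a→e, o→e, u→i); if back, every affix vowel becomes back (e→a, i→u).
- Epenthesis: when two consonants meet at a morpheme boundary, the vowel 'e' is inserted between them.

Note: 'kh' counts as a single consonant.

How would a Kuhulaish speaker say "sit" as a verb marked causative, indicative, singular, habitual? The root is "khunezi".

khuneziepereini

Attach aspect habitual -op → khuneziop.
Attach voice causative -re → khuneziopre.
Attach number singular -in → khunezioprein.
Attach mood indicative -i → khuneziopreini.
Apply vowel harmony: khuneziopreini → khuneziepreini.
Apply epenthesis: khuneziepreini → khuneziepereini.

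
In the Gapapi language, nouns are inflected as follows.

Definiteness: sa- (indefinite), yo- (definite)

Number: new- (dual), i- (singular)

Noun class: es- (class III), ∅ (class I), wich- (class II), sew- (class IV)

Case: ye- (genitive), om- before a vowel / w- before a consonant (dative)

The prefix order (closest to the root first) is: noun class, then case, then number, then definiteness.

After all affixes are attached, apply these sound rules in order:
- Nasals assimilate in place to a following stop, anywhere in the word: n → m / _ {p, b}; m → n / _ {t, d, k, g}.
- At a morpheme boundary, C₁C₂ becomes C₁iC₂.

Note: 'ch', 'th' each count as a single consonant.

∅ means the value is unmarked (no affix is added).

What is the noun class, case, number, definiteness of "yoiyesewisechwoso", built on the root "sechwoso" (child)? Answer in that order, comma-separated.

Segment: yo-i-ye-sew-sechwoso.
noun class: sew- → class IV.
case: ye- → genitive.
number: i- → singular.
definiteness: yo- → definite.

class IV, genitive, singular, definite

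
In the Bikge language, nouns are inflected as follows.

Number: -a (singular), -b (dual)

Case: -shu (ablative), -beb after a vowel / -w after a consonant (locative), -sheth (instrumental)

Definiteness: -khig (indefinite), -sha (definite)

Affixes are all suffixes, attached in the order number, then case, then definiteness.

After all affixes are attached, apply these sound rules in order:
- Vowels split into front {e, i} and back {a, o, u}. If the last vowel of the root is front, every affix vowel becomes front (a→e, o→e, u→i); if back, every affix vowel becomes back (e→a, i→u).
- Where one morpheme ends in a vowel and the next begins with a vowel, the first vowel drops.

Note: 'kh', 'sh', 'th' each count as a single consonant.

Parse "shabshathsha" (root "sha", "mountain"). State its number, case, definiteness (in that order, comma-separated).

Segment: sha-b-sheth-sha.
number: -b → dual.
case: -sheth → instrumental.
definiteness: -sha → definite.

dual, instrumental, definite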